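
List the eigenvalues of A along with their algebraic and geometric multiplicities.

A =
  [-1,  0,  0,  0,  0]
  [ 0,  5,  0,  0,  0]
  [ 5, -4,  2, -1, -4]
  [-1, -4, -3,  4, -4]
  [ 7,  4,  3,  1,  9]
λ = -1: alg = 1, geom = 1; λ = 5: alg = 4, geom = 3

Step 1 — factor the characteristic polynomial to read off the algebraic multiplicities:
  χ_A(x) = (x - 5)^4*(x + 1)

Step 2 — compute geometric multiplicities via the rank-nullity identity g(λ) = n − rank(A − λI):
  rank(A − (-1)·I) = 4, so dim ker(A − (-1)·I) = n − 4 = 1
  rank(A − (5)·I) = 2, so dim ker(A − (5)·I) = n − 2 = 3

Summary:
  λ = -1: algebraic multiplicity = 1, geometric multiplicity = 1
  λ = 5: algebraic multiplicity = 4, geometric multiplicity = 3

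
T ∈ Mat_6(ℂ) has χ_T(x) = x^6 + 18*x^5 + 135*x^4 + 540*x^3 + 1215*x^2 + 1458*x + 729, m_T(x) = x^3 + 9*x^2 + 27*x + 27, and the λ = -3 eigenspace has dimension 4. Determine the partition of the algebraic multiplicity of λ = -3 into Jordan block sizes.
Block sizes for λ = -3: [3, 1, 1, 1]

Step 1 — from the characteristic polynomial, algebraic multiplicity of λ = -3 is 6. From dim ker(T − (-3)·I) = 4, there are exactly 4 Jordan blocks for λ = -3.
Step 2 — from the minimal polynomial, the factor (x + 3)^3 tells us the largest block for λ = -3 has size 3.
Step 3 — with total size 6, 4 blocks, and largest block 3, the block sizes (in nonincreasing order) are [3, 1, 1, 1].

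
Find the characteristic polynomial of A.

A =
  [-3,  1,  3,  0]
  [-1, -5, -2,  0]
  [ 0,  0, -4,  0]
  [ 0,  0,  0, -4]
x^4 + 16*x^3 + 96*x^2 + 256*x + 256

Expanding det(x·I − A) (e.g. by cofactor expansion or by noting that A is similar to its Jordan form J, which has the same characteristic polynomial as A) gives
  χ_A(x) = x^4 + 16*x^3 + 96*x^2 + 256*x + 256
which factors as (x + 4)^4. The eigenvalues (with algebraic multiplicities) are λ = -4 with multiplicity 4.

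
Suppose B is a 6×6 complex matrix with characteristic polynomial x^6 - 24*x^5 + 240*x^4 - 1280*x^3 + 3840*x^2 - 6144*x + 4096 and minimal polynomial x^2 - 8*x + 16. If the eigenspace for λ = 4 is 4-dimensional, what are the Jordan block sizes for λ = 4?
Block sizes for λ = 4: [2, 2, 1, 1]

Step 1 — from the characteristic polynomial, algebraic multiplicity of λ = 4 is 6. From dim ker(B − (4)·I) = 4, there are exactly 4 Jordan blocks for λ = 4.
Step 2 — from the minimal polynomial, the factor (x − 4)^2 tells us the largest block for λ = 4 has size 2.
Step 3 — with total size 6, 4 blocks, and largest block 2, the block sizes (in nonincreasing order) are [2, 2, 1, 1].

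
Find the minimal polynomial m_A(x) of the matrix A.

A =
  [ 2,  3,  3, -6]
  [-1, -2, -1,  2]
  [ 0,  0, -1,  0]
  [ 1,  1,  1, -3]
x^2 + 2*x + 1

The characteristic polynomial is χ_A(x) = (x + 1)^4, so the eigenvalues are known. The minimal polynomial is
  m_A(x) = Π_λ (x − λ)^{k_λ}
where k_λ is the size of the *largest* Jordan block for λ (equivalently, the smallest k with (A − λI)^k v = 0 for every generalised eigenvector v of λ).

  λ = -1: largest Jordan block has size 2, contributing (x + 1)^2

So m_A(x) = (x + 1)^2 = x^2 + 2*x + 1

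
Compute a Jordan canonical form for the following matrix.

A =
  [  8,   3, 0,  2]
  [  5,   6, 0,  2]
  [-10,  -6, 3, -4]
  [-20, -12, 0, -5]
J_2(3) ⊕ J_1(3) ⊕ J_1(3)

The characteristic polynomial is
  det(x·I − A) = x^4 - 12*x^3 + 54*x^2 - 108*x + 81 = (x - 3)^4

Eigenvalues and multiplicities (the geometric multiplicity of λ is n − rank(A − λI), which equals the number of Jordan blocks for λ):
  λ = 3: algebraic multiplicity = 4, geometric multiplicity = 3

Determining the block sizes for each eigenvalue:
  λ = 3: 3 blocks summing to 4 forces exactly one block of size 2 and the rest size 1 → block sizes [2, 1, 1]

Assembling the blocks gives a Jordan form
J =
  [3, 1, 0, 0]
  [0, 3, 0, 0]
  [0, 0, 3, 0]
  [0, 0, 0, 3]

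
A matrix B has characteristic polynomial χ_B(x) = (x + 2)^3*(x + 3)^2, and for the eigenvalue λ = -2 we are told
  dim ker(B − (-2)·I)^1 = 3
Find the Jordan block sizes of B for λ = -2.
Block sizes for λ = -2: [1, 1, 1]

From the dimensions of kernels of powers, the number of Jordan blocks of size at least j is d_j − d_{j−1} where d_j = dim ker(N^j) (with d_0 = 0). Computing the differences gives [3].
The number of blocks of size exactly k is (#blocks of size ≥ k) − (#blocks of size ≥ k + 1), so the partition is: 3 block(s) of size 1.
In nonincreasing order the block sizes are [1, 1, 1].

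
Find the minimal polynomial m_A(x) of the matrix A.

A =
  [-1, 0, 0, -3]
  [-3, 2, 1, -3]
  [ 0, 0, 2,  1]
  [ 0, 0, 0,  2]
x^4 - 5*x^3 + 6*x^2 + 4*x - 8

The characteristic polynomial is χ_A(x) = (x - 2)^3*(x + 1), so the eigenvalues are known. The minimal polynomial is
  m_A(x) = Π_λ (x − λ)^{k_λ}
where k_λ is the size of the *largest* Jordan block for λ (equivalently, the smallest k with (A − λI)^k v = 0 for every generalised eigenvector v of λ).

  λ = -1: largest Jordan block has size 1, contributing (x + 1)
  λ = 2: largest Jordan block has size 3, contributing (x − 2)^3

So m_A(x) = (x - 2)^3*(x + 1) = x^4 - 5*x^3 + 6*x^2 + 4*x - 8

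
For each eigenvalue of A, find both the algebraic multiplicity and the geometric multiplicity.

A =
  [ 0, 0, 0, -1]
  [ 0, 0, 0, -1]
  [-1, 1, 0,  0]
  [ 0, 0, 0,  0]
λ = 0: alg = 4, geom = 2

Step 1 — factor the characteristic polynomial to read off the algebraic multiplicities:
  χ_A(x) = x^4

Step 2 — compute geometric multiplicities via the rank-nullity identity g(λ) = n − rank(A − λI):
  rank(A − (0)·I) = 2, so dim ker(A − (0)·I) = n − 2 = 2

Summary:
  λ = 0: algebraic multiplicity = 4, geometric multiplicity = 2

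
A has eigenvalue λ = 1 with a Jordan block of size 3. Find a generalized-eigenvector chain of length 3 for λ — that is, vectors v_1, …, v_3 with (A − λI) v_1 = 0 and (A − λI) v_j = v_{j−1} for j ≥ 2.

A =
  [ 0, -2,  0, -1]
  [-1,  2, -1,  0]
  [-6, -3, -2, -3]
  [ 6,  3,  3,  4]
A Jordan chain for λ = 1 of length 3:
v_1 = (-3, 6, 9, -9)ᵀ
v_2 = (-1, -1, -6, 6)ᵀ
v_3 = (1, 0, 0, 0)ᵀ

Let N = A − (1)·I. We want v_3 with N^3 v_3 = 0 but N^2 v_3 ≠ 0; then v_{j-1} := N · v_j for j = 3, …, 2.

Pick v_3 = (1, 0, 0, 0)ᵀ.
Then v_2 = N · v_3 = (-1, -1, -6, 6)ᵀ.
Then v_1 = N · v_2 = (-3, 6, 9, -9)ᵀ.

Sanity check: (A − (1)·I) v_1 = (0, 0, 0, 0)ᵀ = 0. ✓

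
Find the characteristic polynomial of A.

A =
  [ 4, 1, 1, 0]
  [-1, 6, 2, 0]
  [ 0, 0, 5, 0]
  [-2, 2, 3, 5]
x^4 - 20*x^3 + 150*x^2 - 500*x + 625

Expanding det(x·I − A) (e.g. by cofactor expansion or by noting that A is similar to its Jordan form J, which has the same characteristic polynomial as A) gives
  χ_A(x) = x^4 - 20*x^3 + 150*x^2 - 500*x + 625
which factors as (x - 5)^4. The eigenvalues (with algebraic multiplicities) are λ = 5 with multiplicity 4.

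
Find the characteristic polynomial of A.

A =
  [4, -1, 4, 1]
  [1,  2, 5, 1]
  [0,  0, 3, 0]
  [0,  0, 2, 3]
x^4 - 12*x^3 + 54*x^2 - 108*x + 81

Expanding det(x·I − A) (e.g. by cofactor expansion or by noting that A is similar to its Jordan form J, which has the same characteristic polynomial as A) gives
  χ_A(x) = x^4 - 12*x^3 + 54*x^2 - 108*x + 81
which factors as (x - 3)^4. The eigenvalues (with algebraic multiplicities) are λ = 3 with multiplicity 4.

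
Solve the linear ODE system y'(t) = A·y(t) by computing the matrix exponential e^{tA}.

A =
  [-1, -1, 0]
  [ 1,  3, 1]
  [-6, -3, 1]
e^{tA} =
  [3*t^2*exp(t)/2 - 2*t*exp(t) + exp(t), -t*exp(t), -t^2*exp(t)/2]
  [-3*t^2*exp(t) + t*exp(t), 2*t*exp(t) + exp(t), t^2*exp(t) + t*exp(t)]
  [9*t^2*exp(t)/2 - 6*t*exp(t), -3*t*exp(t), -3*t^2*exp(t)/2 + exp(t)]

Strategy: write A = P · J · P⁻¹ where J is a Jordan canonical form, so e^{tA} = P · e^{tJ} · P⁻¹, and e^{tJ} can be computed block-by-block.

A has Jordan form
J =
  [1, 1, 0]
  [0, 1, 1]
  [0, 0, 1]
(up to reordering of blocks).

Per-block formulas:
  For a 3×3 Jordan block J_3(1): exp(t · J_3(1)) = e^(1t)·(I + t·N + (t^2/2)·N^2), where N is the 3×3 nilpotent shift.

After assembling e^{tJ} and conjugating by P, we get:

e^{tA} =
  [3*t^2*exp(t)/2 - 2*t*exp(t) + exp(t), -t*exp(t), -t^2*exp(t)/2]
  [-3*t^2*exp(t) + t*exp(t), 2*t*exp(t) + exp(t), t^2*exp(t) + t*exp(t)]
  [9*t^2*exp(t)/2 - 6*t*exp(t), -3*t*exp(t), -3*t^2*exp(t)/2 + exp(t)]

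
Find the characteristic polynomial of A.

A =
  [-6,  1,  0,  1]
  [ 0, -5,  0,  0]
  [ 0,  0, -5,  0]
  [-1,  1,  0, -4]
x^4 + 20*x^3 + 150*x^2 + 500*x + 625

Expanding det(x·I − A) (e.g. by cofactor expansion or by noting that A is similar to its Jordan form J, which has the same characteristic polynomial as A) gives
  χ_A(x) = x^4 + 20*x^3 + 150*x^2 + 500*x + 625
which factors as (x + 5)^4. The eigenvalues (with algebraic multiplicities) are λ = -5 with multiplicity 4.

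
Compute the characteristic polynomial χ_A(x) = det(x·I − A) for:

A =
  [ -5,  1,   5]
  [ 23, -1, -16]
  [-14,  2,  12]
x^3 - 6*x^2 + 12*x - 8

Expanding det(x·I − A) (e.g. by cofactor expansion or by noting that A is similar to its Jordan form J, which has the same characteristic polynomial as A) gives
  χ_A(x) = x^3 - 6*x^2 + 12*x - 8
which factors as (x - 2)^3. The eigenvalues (with algebraic multiplicities) are λ = 2 with multiplicity 3.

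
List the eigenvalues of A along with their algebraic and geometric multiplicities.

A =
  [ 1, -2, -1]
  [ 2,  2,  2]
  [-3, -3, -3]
λ = 0: alg = 3, geom = 1

Step 1 — factor the characteristic polynomial to read off the algebraic multiplicities:
  χ_A(x) = x^3

Step 2 — compute geometric multiplicities via the rank-nullity identity g(λ) = n − rank(A − λI):
  rank(A − (0)·I) = 2, so dim ker(A − (0)·I) = n − 2 = 1

Summary:
  λ = 0: algebraic multiplicity = 3, geometric multiplicity = 1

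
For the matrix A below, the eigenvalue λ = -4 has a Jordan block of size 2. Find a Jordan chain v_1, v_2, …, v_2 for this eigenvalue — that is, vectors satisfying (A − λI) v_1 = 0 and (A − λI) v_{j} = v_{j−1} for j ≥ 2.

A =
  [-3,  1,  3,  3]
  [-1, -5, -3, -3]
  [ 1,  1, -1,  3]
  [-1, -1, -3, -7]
A Jordan chain for λ = -4 of length 2:
v_1 = (1, -1, 1, -1)ᵀ
v_2 = (1, 0, 0, 0)ᵀ

Let N = A − (-4)·I. We want v_2 with N^2 v_2 = 0 but N^1 v_2 ≠ 0; then v_{j-1} := N · v_j for j = 2, …, 2.

Pick v_2 = (1, 0, 0, 0)ᵀ.
Then v_1 = N · v_2 = (1, -1, 1, -1)ᵀ.

Sanity check: (A − (-4)·I) v_1 = (0, 0, 0, 0)ᵀ = 0. ✓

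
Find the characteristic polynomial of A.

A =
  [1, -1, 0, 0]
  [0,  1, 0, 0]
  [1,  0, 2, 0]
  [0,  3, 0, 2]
x^4 - 6*x^3 + 13*x^2 - 12*x + 4

Expanding det(x·I − A) (e.g. by cofactor expansion or by noting that A is similar to its Jordan form J, which has the same characteristic polynomial as A) gives
  χ_A(x) = x^4 - 6*x^3 + 13*x^2 - 12*x + 4
which factors as (x - 2)^2*(x - 1)^2. The eigenvalues (with algebraic multiplicities) are λ = 1 with multiplicity 2, λ = 2 with multiplicity 2.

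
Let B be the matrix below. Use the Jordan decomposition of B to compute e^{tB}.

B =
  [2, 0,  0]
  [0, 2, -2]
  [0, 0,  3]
e^{tB} =
  [exp(2*t), 0, 0]
  [0, exp(2*t), -2*exp(3*t) + 2*exp(2*t)]
  [0, 0, exp(3*t)]

Strategy: write B = P · J · P⁻¹ where J is a Jordan canonical form, so e^{tB} = P · e^{tJ} · P⁻¹, and e^{tJ} can be computed block-by-block.

B has Jordan form
J =
  [2, 0, 0]
  [0, 2, 0]
  [0, 0, 3]
(up to reordering of blocks).

Per-block formulas:
  For a 1×1 block at λ = 2: exp(t · [2]) = [e^(2t)].
  For a 1×1 block at λ = 3: exp(t · [3]) = [e^(3t)].

After assembling e^{tJ} and conjugating by P, we get:

e^{tB} =
  [exp(2*t), 0, 0]
  [0, exp(2*t), -2*exp(3*t) + 2*exp(2*t)]
  [0, 0, exp(3*t)]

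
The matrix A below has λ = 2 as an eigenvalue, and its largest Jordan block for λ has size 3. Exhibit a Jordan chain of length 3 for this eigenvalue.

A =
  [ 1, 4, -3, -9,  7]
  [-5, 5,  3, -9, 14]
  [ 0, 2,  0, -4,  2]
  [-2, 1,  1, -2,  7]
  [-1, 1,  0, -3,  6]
A Jordan chain for λ = 2 of length 3:
v_1 = (-8, -6, -4, -2, -2)ᵀ
v_2 = (-1, -5, 0, -2, -1)ᵀ
v_3 = (1, 0, 0, 0, 0)ᵀ

Let N = A − (2)·I. We want v_3 with N^3 v_3 = 0 but N^2 v_3 ≠ 0; then v_{j-1} := N · v_j for j = 3, …, 2.

Pick v_3 = (1, 0, 0, 0, 0)ᵀ.
Then v_2 = N · v_3 = (-1, -5, 0, -2, -1)ᵀ.
Then v_1 = N · v_2 = (-8, -6, -4, -2, -2)ᵀ.

Sanity check: (A − (2)·I) v_1 = (0, 0, 0, 0, 0)ᵀ = 0. ✓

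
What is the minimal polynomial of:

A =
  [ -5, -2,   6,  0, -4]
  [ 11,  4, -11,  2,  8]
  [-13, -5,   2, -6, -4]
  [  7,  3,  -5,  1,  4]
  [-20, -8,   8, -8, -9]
x^3 + 5*x^2 + 7*x + 3

The characteristic polynomial is χ_A(x) = (x + 1)^4*(x + 3), so the eigenvalues are known. The minimal polynomial is
  m_A(x) = Π_λ (x − λ)^{k_λ}
where k_λ is the size of the *largest* Jordan block for λ (equivalently, the smallest k with (A − λI)^k v = 0 for every generalised eigenvector v of λ).

  λ = -3: largest Jordan block has size 1, contributing (x + 3)
  λ = -1: largest Jordan block has size 2, contributing (x + 1)^2

So m_A(x) = (x + 1)^2*(x + 3) = x^3 + 5*x^2 + 7*x + 3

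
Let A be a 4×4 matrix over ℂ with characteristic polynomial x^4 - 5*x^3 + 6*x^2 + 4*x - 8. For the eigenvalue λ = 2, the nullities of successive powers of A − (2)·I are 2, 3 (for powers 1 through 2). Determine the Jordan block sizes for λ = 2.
Block sizes for λ = 2: [2, 1]

From the dimensions of kernels of powers, the number of Jordan blocks of size at least j is d_j − d_{j−1} where d_j = dim ker(N^j) (with d_0 = 0). Computing the differences gives [2, 1].
The number of blocks of size exactly k is (#blocks of size ≥ k) − (#blocks of size ≥ k + 1), so the partition is: 1 block(s) of size 1, 1 block(s) of size 2.
In nonincreasing order the block sizes are [2, 1].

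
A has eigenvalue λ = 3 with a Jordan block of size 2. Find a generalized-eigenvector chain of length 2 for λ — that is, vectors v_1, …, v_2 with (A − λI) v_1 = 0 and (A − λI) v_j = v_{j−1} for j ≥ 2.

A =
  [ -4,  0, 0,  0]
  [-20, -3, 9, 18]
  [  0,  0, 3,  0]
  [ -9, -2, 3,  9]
A Jordan chain for λ = 3 of length 2:
v_1 = (0, -6, 0, -2)ᵀ
v_2 = (0, 1, 0, 0)ᵀ

Let N = A − (3)·I. We want v_2 with N^2 v_2 = 0 but N^1 v_2 ≠ 0; then v_{j-1} := N · v_j for j = 2, …, 2.

Pick v_2 = (0, 1, 0, 0)ᵀ.
Then v_1 = N · v_2 = (0, -6, 0, -2)ᵀ.

Sanity check: (A − (3)·I) v_1 = (0, 0, 0, 0)ᵀ = 0. ✓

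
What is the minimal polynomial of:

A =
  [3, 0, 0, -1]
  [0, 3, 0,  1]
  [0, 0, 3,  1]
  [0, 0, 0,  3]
x^2 - 6*x + 9

The characteristic polynomial is χ_A(x) = (x - 3)^4, so the eigenvalues are known. The minimal polynomial is
  m_A(x) = Π_λ (x − λ)^{k_λ}
where k_λ is the size of the *largest* Jordan block for λ (equivalently, the smallest k with (A − λI)^k v = 0 for every generalised eigenvector v of λ).

  λ = 3: largest Jordan block has size 2, contributing (x − 3)^2

So m_A(x) = (x - 3)^2 = x^2 - 6*x + 9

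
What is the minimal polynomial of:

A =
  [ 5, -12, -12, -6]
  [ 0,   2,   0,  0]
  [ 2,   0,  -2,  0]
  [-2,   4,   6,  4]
x^3 - 7*x^2 + 14*x - 8

The characteristic polynomial is χ_A(x) = (x - 4)*(x - 2)^2*(x - 1), so the eigenvalues are known. The minimal polynomial is
  m_A(x) = Π_λ (x − λ)^{k_λ}
where k_λ is the size of the *largest* Jordan block for λ (equivalently, the smallest k with (A − λI)^k v = 0 for every generalised eigenvector v of λ).

  λ = 1: largest Jordan block has size 1, contributing (x − 1)
  λ = 2: largest Jordan block has size 1, contributing (x − 2)
  λ = 4: largest Jordan block has size 1, contributing (x − 4)

So m_A(x) = (x - 4)*(x - 2)*(x - 1) = x^3 - 7*x^2 + 14*x - 8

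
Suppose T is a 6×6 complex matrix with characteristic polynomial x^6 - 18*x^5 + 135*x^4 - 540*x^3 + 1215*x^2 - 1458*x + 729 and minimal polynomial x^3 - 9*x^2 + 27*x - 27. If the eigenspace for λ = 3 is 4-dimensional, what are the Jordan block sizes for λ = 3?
Block sizes for λ = 3: [3, 1, 1, 1]

Step 1 — from the characteristic polynomial, algebraic multiplicity of λ = 3 is 6. From dim ker(T − (3)·I) = 4, there are exactly 4 Jordan blocks for λ = 3.
Step 2 — from the minimal polynomial, the factor (x − 3)^3 tells us the largest block for λ = 3 has size 3.
Step 3 — with total size 6, 4 blocks, and largest block 3, the block sizes (in nonincreasing order) are [3, 1, 1, 1].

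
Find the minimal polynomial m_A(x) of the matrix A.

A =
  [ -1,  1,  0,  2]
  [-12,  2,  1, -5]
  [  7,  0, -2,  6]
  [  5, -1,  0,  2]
x^4 - x^3 - 9*x^2 - 11*x - 4

The characteristic polynomial is χ_A(x) = (x - 4)*(x + 1)^3, so the eigenvalues are known. The minimal polynomial is
  m_A(x) = Π_λ (x − λ)^{k_λ}
where k_λ is the size of the *largest* Jordan block for λ (equivalently, the smallest k with (A − λI)^k v = 0 for every generalised eigenvector v of λ).

  λ = -1: largest Jordan block has size 3, contributing (x + 1)^3
  λ = 4: largest Jordan block has size 1, contributing (x − 4)

So m_A(x) = (x - 4)*(x + 1)^3 = x^4 - x^3 - 9*x^2 - 11*x - 4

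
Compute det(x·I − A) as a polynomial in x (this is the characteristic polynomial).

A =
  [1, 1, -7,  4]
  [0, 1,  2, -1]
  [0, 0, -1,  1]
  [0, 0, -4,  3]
x^4 - 4*x^3 + 6*x^2 - 4*x + 1

Expanding det(x·I − A) (e.g. by cofactor expansion or by noting that A is similar to its Jordan form J, which has the same characteristic polynomial as A) gives
  χ_A(x) = x^4 - 4*x^3 + 6*x^2 - 4*x + 1
which factors as (x - 1)^4. The eigenvalues (with algebraic multiplicities) are λ = 1 with multiplicity 4.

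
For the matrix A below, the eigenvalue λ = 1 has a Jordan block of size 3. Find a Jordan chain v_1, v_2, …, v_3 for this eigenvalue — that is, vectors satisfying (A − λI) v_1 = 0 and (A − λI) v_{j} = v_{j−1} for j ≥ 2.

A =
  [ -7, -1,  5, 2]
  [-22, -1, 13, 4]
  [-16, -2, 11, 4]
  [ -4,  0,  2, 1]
A Jordan chain for λ = 1 of length 3:
v_1 = (-2, -4, -4, 0)ᵀ
v_2 = (-8, -22, -16, -4)ᵀ
v_3 = (1, 0, 0, 0)ᵀ

Let N = A − (1)·I. We want v_3 with N^3 v_3 = 0 but N^2 v_3 ≠ 0; then v_{j-1} := N · v_j for j = 3, …, 2.

Pick v_3 = (1, 0, 0, 0)ᵀ.
Then v_2 = N · v_3 = (-8, -22, -16, -4)ᵀ.
Then v_1 = N · v_2 = (-2, -4, -4, 0)ᵀ.

Sanity check: (A − (1)·I) v_1 = (0, 0, 0, 0)ᵀ = 0. ✓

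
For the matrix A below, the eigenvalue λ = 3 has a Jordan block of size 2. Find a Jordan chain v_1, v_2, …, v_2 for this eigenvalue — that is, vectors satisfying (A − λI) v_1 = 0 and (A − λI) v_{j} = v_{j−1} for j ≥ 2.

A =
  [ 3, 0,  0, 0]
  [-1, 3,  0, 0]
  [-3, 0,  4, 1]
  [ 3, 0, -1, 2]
A Jordan chain for λ = 3 of length 2:
v_1 = (0, -1, -3, 3)ᵀ
v_2 = (1, 0, 0, 0)ᵀ

Let N = A − (3)·I. We want v_2 with N^2 v_2 = 0 but N^1 v_2 ≠ 0; then v_{j-1} := N · v_j for j = 2, …, 2.

Pick v_2 = (1, 0, 0, 0)ᵀ.
Then v_1 = N · v_2 = (0, -1, -3, 3)ᵀ.

Sanity check: (A − (3)·I) v_1 = (0, 0, 0, 0)ᵀ = 0. ✓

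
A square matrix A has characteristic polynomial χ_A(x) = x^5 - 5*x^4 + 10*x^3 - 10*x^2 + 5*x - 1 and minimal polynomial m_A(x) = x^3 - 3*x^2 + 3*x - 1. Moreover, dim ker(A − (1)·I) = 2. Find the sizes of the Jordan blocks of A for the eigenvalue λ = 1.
Block sizes for λ = 1: [3, 2]

Step 1 — from the characteristic polynomial, algebraic multiplicity of λ = 1 is 5. From dim ker(A − (1)·I) = 2, there are exactly 2 Jordan blocks for λ = 1.
Step 2 — from the minimal polynomial, the factor (x − 1)^3 tells us the largest block for λ = 1 has size 3.
Step 3 — with total size 5, 2 blocks, and largest block 3, the block sizes (in nonincreasing order) are [3, 2].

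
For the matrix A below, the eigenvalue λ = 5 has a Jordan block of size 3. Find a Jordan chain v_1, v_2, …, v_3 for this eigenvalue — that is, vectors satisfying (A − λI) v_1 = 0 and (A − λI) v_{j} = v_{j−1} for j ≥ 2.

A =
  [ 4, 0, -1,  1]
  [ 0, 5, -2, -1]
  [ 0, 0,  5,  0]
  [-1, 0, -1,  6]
A Jordan chain for λ = 5 of length 3:
v_1 = (0, 1, 0, 0)ᵀ
v_2 = (-1, 0, 0, -1)ᵀ
v_3 = (1, 0, 0, 0)ᵀ

Let N = A − (5)·I. We want v_3 with N^3 v_3 = 0 but N^2 v_3 ≠ 0; then v_{j-1} := N · v_j for j = 3, …, 2.

Pick v_3 = (1, 0, 0, 0)ᵀ.
Then v_2 = N · v_3 = (-1, 0, 0, -1)ᵀ.
Then v_1 = N · v_2 = (0, 1, 0, 0)ᵀ.

Sanity check: (A − (5)·I) v_1 = (0, 0, 0, 0)ᵀ = 0. ✓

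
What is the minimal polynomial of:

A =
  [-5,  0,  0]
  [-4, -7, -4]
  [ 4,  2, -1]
x^2 + 8*x + 15

The characteristic polynomial is χ_A(x) = (x + 3)*(x + 5)^2, so the eigenvalues are known. The minimal polynomial is
  m_A(x) = Π_λ (x − λ)^{k_λ}
where k_λ is the size of the *largest* Jordan block for λ (equivalently, the smallest k with (A − λI)^k v = 0 for every generalised eigenvector v of λ).

  λ = -5: largest Jordan block has size 1, contributing (x + 5)
  λ = -3: largest Jordan block has size 1, contributing (x + 3)

So m_A(x) = (x + 3)*(x + 5) = x^2 + 8*x + 15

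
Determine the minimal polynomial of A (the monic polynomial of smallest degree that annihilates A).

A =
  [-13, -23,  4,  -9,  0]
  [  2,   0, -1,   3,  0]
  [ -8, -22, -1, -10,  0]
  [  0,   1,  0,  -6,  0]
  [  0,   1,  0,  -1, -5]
x^3 + 15*x^2 + 75*x + 125

The characteristic polynomial is χ_A(x) = (x + 5)^5, so the eigenvalues are known. The minimal polynomial is
  m_A(x) = Π_λ (x − λ)^{k_λ}
where k_λ is the size of the *largest* Jordan block for λ (equivalently, the smallest k with (A − λI)^k v = 0 for every generalised eigenvector v of λ).

  λ = -5: largest Jordan block has size 3, contributing (x + 5)^3

So m_A(x) = (x + 5)^3 = x^3 + 15*x^2 + 75*x + 125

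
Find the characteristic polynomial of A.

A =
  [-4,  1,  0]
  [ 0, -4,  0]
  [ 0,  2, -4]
x^3 + 12*x^2 + 48*x + 64

Expanding det(x·I − A) (e.g. by cofactor expansion or by noting that A is similar to its Jordan form J, which has the same characteristic polynomial as A) gives
  χ_A(x) = x^3 + 12*x^2 + 48*x + 64
which factors as (x + 4)^3. The eigenvalues (with algebraic multiplicities) are λ = -4 with multiplicity 3.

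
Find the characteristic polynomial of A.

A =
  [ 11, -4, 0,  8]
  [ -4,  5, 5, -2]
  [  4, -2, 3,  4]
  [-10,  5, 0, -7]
x^4 - 12*x^3 + 54*x^2 - 108*x + 81

Expanding det(x·I − A) (e.g. by cofactor expansion or by noting that A is similar to its Jordan form J, which has the same characteristic polynomial as A) gives
  χ_A(x) = x^4 - 12*x^3 + 54*x^2 - 108*x + 81
which factors as (x - 3)^4. The eigenvalues (with algebraic multiplicities) are λ = 3 with multiplicity 4.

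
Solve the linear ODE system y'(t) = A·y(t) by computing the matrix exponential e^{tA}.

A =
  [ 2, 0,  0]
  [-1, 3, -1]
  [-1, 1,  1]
e^{tA} =
  [exp(2*t), 0, 0]
  [-t*exp(2*t), t*exp(2*t) + exp(2*t), -t*exp(2*t)]
  [-t*exp(2*t), t*exp(2*t), -t*exp(2*t) + exp(2*t)]

Strategy: write A = P · J · P⁻¹ where J is a Jordan canonical form, so e^{tA} = P · e^{tJ} · P⁻¹, and e^{tJ} can be computed block-by-block.

A has Jordan form
J =
  [2, 1, 0]
  [0, 2, 0]
  [0, 0, 2]
(up to reordering of blocks).

Per-block formulas:
  For a 1×1 block at λ = 2: exp(t · [2]) = [e^(2t)].
  For a 2×2 Jordan block J_2(2): exp(t · J_2(2)) = e^(2t)·(I + t·N), where N is the 2×2 nilpotent shift.

After assembling e^{tJ} and conjugating by P, we get:

e^{tA} =
  [exp(2*t), 0, 0]
  [-t*exp(2*t), t*exp(2*t) + exp(2*t), -t*exp(2*t)]
  [-t*exp(2*t), t*exp(2*t), -t*exp(2*t) + exp(2*t)]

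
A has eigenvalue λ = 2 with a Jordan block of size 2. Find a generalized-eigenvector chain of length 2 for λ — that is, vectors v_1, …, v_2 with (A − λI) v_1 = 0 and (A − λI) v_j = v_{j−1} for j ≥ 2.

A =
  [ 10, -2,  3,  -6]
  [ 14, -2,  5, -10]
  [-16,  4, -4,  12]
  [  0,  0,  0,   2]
A Jordan chain for λ = 2 of length 2:
v_1 = (2, 2, -4, 0)ᵀ
v_2 = (1, 3, 0, 0)ᵀ

Let N = A − (2)·I. We want v_2 with N^2 v_2 = 0 but N^1 v_2 ≠ 0; then v_{j-1} := N · v_j for j = 2, …, 2.

Pick v_2 = (1, 3, 0, 0)ᵀ.
Then v_1 = N · v_2 = (2, 2, -4, 0)ᵀ.

Sanity check: (A − (2)·I) v_1 = (0, 0, 0, 0)ᵀ = 0. ✓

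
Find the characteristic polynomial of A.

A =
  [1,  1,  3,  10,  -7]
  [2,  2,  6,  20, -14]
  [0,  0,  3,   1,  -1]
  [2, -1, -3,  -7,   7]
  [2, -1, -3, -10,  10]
x^5 - 9*x^4 + 27*x^3 - 27*x^2

Expanding det(x·I − A) (e.g. by cofactor expansion or by noting that A is similar to its Jordan form J, which has the same characteristic polynomial as A) gives
  χ_A(x) = x^5 - 9*x^4 + 27*x^3 - 27*x^2
which factors as x^2*(x - 3)^3. The eigenvalues (with algebraic multiplicities) are λ = 0 with multiplicity 2, λ = 3 with multiplicity 3.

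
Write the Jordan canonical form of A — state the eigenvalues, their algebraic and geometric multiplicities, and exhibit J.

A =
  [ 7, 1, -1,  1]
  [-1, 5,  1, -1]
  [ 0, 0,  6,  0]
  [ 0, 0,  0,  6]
J_2(6) ⊕ J_1(6) ⊕ J_1(6)

The characteristic polynomial is
  det(x·I − A) = x^4 - 24*x^3 + 216*x^2 - 864*x + 1296 = (x - 6)^4

Eigenvalues and multiplicities (the geometric multiplicity of λ is n − rank(A − λI), which equals the number of Jordan blocks for λ):
  λ = 6: algebraic multiplicity = 4, geometric multiplicity = 3

Determining the block sizes for each eigenvalue:
  λ = 6: 3 blocks summing to 4 forces exactly one block of size 2 and the rest size 1 → block sizes [2, 1, 1]

Assembling the blocks gives a Jordan form
J =
  [6, 1, 0, 0]
  [0, 6, 0, 0]
  [0, 0, 6, 0]
  [0, 0, 0, 6]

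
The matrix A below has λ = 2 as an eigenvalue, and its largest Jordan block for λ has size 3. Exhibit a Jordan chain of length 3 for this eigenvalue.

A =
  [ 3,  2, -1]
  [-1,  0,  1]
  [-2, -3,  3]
A Jordan chain for λ = 2 of length 3:
v_1 = (1, -1, -1)ᵀ
v_2 = (1, -1, -2)ᵀ
v_3 = (1, 0, 0)ᵀ

Let N = A − (2)·I. We want v_3 with N^3 v_3 = 0 but N^2 v_3 ≠ 0; then v_{j-1} := N · v_j for j = 3, …, 2.

Pick v_3 = (1, 0, 0)ᵀ.
Then v_2 = N · v_3 = (1, -1, -2)ᵀ.
Then v_1 = N · v_2 = (1, -1, -1)ᵀ.

Sanity check: (A − (2)·I) v_1 = (0, 0, 0)ᵀ = 0. ✓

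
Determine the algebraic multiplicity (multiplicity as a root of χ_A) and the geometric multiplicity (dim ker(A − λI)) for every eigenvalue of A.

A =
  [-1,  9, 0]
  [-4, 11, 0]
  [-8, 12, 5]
λ = 5: alg = 3, geom = 2

Step 1 — factor the characteristic polynomial to read off the algebraic multiplicities:
  χ_A(x) = (x - 5)^3

Step 2 — compute geometric multiplicities via the rank-nullity identity g(λ) = n − rank(A − λI):
  rank(A − (5)·I) = 1, so dim ker(A − (5)·I) = n − 1 = 2

Summary:
  λ = 5: algebraic multiplicity = 3, geometric multiplicity = 2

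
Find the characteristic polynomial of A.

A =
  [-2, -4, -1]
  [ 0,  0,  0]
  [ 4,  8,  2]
x^3

Expanding det(x·I − A) (e.g. by cofactor expansion or by noting that A is similar to its Jordan form J, which has the same characteristic polynomial as A) gives
  χ_A(x) = x^3
which factors as x^3. The eigenvalues (with algebraic multiplicities) are λ = 0 with multiplicity 3.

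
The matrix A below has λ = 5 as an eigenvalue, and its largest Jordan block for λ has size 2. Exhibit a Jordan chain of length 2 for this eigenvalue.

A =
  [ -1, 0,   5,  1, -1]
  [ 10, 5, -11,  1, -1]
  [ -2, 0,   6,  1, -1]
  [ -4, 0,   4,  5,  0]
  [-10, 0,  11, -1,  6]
A Jordan chain for λ = 5 of length 2:
v_1 = (-1, -1, -1, 0, 1)ᵀ
v_2 = (1, 0, 1, 0, 0)ᵀ

Let N = A − (5)·I. We want v_2 with N^2 v_2 = 0 but N^1 v_2 ≠ 0; then v_{j-1} := N · v_j for j = 2, …, 2.

Pick v_2 = (1, 0, 1, 0, 0)ᵀ.
Then v_1 = N · v_2 = (-1, -1, -1, 0, 1)ᵀ.

Sanity check: (A − (5)·I) v_1 = (0, 0, 0, 0, 0)ᵀ = 0. ✓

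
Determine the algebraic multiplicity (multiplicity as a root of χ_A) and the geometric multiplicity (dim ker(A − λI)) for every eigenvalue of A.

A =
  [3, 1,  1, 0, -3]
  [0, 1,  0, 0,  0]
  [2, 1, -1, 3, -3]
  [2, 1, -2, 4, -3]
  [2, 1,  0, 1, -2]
λ = 1: alg = 5, geom = 3

Step 1 — factor the characteristic polynomial to read off the algebraic multiplicities:
  χ_A(x) = (x - 1)^5

Step 2 — compute geometric multiplicities via the rank-nullity identity g(λ) = n − rank(A − λI):
  rank(A − (1)·I) = 2, so dim ker(A − (1)·I) = n − 2 = 3

Summary:
  λ = 1: algebraic multiplicity = 5, geometric multiplicity = 3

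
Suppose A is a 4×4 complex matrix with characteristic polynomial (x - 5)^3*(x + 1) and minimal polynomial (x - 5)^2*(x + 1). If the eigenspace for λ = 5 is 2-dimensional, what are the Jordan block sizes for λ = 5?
Block sizes for λ = 5: [2, 1]

Step 1 — from the characteristic polynomial, algebraic multiplicity of λ = 5 is 3. From dim ker(A − (5)·I) = 2, there are exactly 2 Jordan blocks for λ = 5.
Step 2 — from the minimal polynomial, the factor (x − 5)^2 tells us the largest block for λ = 5 has size 2.
Step 3 — with total size 3, 2 blocks, and largest block 2, the block sizes (in nonincreasing order) are [2, 1].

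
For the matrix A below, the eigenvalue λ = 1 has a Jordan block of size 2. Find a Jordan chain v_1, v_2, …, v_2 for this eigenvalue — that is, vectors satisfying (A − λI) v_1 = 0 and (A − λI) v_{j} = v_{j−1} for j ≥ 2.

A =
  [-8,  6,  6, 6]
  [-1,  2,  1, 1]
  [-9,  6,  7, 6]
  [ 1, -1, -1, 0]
A Jordan chain for λ = 1 of length 2:
v_1 = (0, 1, 0, -1)ᵀ
v_2 = (2, 3, 0, 0)ᵀ

Let N = A − (1)·I. We want v_2 with N^2 v_2 = 0 but N^1 v_2 ≠ 0; then v_{j-1} := N · v_j for j = 2, …, 2.

Pick v_2 = (2, 3, 0, 0)ᵀ.
Then v_1 = N · v_2 = (0, 1, 0, -1)ᵀ.

Sanity check: (A − (1)·I) v_1 = (0, 0, 0, 0)ᵀ = 0. ✓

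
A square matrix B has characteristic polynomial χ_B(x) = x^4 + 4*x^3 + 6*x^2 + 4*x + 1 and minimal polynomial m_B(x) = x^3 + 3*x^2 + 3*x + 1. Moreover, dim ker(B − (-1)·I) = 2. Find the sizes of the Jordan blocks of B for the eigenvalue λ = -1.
Block sizes for λ = -1: [3, 1]

Step 1 — from the characteristic polynomial, algebraic multiplicity of λ = -1 is 4. From dim ker(B − (-1)·I) = 2, there are exactly 2 Jordan blocks for λ = -1.
Step 2 — from the minimal polynomial, the factor (x + 1)^3 tells us the largest block for λ = -1 has size 3.
Step 3 — with total size 4, 2 blocks, and largest block 3, the block sizes (in nonincreasing order) are [3, 1].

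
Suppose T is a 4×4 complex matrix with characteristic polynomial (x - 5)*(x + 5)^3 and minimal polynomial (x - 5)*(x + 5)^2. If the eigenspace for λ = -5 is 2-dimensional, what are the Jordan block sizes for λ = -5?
Block sizes for λ = -5: [2, 1]

Step 1 — from the characteristic polynomial, algebraic multiplicity of λ = -5 is 3. From dim ker(T − (-5)·I) = 2, there are exactly 2 Jordan blocks for λ = -5.
Step 2 — from the minimal polynomial, the factor (x + 5)^2 tells us the largest block for λ = -5 has size 2.
Step 3 — with total size 3, 2 blocks, and largest block 2, the block sizes (in nonincreasing order) are [2, 1].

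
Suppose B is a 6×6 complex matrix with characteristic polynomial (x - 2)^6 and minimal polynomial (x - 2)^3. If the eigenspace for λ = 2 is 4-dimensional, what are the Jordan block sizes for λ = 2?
Block sizes for λ = 2: [3, 1, 1, 1]

Step 1 — from the characteristic polynomial, algebraic multiplicity of λ = 2 is 6. From dim ker(B − (2)·I) = 4, there are exactly 4 Jordan blocks for λ = 2.
Step 2 — from the minimal polynomial, the factor (x − 2)^3 tells us the largest block for λ = 2 has size 3.
Step 3 — with total size 6, 4 blocks, and largest block 3, the block sizes (in nonincreasing order) are [3, 1, 1, 1].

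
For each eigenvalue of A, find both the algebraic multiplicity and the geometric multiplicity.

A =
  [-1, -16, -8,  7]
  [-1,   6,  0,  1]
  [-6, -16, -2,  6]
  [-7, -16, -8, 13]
λ = -2: alg = 1, geom = 1; λ = 6: alg = 3, geom = 2

Step 1 — factor the characteristic polynomial to read off the algebraic multiplicities:
  χ_A(x) = (x - 6)^3*(x + 2)

Step 2 — compute geometric multiplicities via the rank-nullity identity g(λ) = n − rank(A − λI):
  rank(A − (-2)·I) = 3, so dim ker(A − (-2)·I) = n − 3 = 1
  rank(A − (6)·I) = 2, so dim ker(A − (6)·I) = n − 2 = 2

Summary:
  λ = -2: algebraic multiplicity = 1, geometric multiplicity = 1
  λ = 6: algebraic multiplicity = 3, geometric multiplicity = 2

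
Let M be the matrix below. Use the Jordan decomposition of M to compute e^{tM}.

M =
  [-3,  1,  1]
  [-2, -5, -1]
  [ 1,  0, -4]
e^{tM} =
  [t*exp(-4*t) + exp(-4*t), t*exp(-4*t), t*exp(-4*t)]
  [-t^2*exp(-4*t)/2 - 2*t*exp(-4*t), -t^2*exp(-4*t)/2 - t*exp(-4*t) + exp(-4*t), -t^2*exp(-4*t)/2 - t*exp(-4*t)]
  [t^2*exp(-4*t)/2 + t*exp(-4*t), t^2*exp(-4*t)/2, t^2*exp(-4*t)/2 + exp(-4*t)]

Strategy: write M = P · J · P⁻¹ where J is a Jordan canonical form, so e^{tM} = P · e^{tJ} · P⁻¹, and e^{tJ} can be computed block-by-block.

M has Jordan form
J =
  [-4,  1,  0]
  [ 0, -4,  1]
  [ 0,  0, -4]
(up to reordering of blocks).

Per-block formulas:
  For a 3×3 Jordan block J_3(-4): exp(t · J_3(-4)) = e^(-4t)·(I + t·N + (t^2/2)·N^2), where N is the 3×3 nilpotent shift.

After assembling e^{tJ} and conjugating by P, we get:

e^{tM} =
  [t*exp(-4*t) + exp(-4*t), t*exp(-4*t), t*exp(-4*t)]
  [-t^2*exp(-4*t)/2 - 2*t*exp(-4*t), -t^2*exp(-4*t)/2 - t*exp(-4*t) + exp(-4*t), -t^2*exp(-4*t)/2 - t*exp(-4*t)]
  [t^2*exp(-4*t)/2 + t*exp(-4*t), t^2*exp(-4*t)/2, t^2*exp(-4*t)/2 + exp(-4*t)]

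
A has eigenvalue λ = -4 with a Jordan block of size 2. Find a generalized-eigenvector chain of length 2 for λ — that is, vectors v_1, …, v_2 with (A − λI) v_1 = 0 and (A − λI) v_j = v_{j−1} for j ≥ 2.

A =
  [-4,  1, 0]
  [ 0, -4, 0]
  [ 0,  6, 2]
A Jordan chain for λ = -4 of length 2:
v_1 = (1, 0, 0)ᵀ
v_2 = (0, 1, -1)ᵀ

Let N = A − (-4)·I. We want v_2 with N^2 v_2 = 0 but N^1 v_2 ≠ 0; then v_{j-1} := N · v_j for j = 2, …, 2.

Pick v_2 = (0, 1, -1)ᵀ.
Then v_1 = N · v_2 = (1, 0, 0)ᵀ.

Sanity check: (A − (-4)·I) v_1 = (0, 0, 0)ᵀ = 0. ✓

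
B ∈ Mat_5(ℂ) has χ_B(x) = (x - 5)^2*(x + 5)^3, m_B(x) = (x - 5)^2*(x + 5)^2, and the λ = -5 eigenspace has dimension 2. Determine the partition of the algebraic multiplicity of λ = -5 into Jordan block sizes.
Block sizes for λ = -5: [2, 1]

Step 1 — from the characteristic polynomial, algebraic multiplicity of λ = -5 is 3. From dim ker(B − (-5)·I) = 2, there are exactly 2 Jordan blocks for λ = -5.
Step 2 — from the minimal polynomial, the factor (x + 5)^2 tells us the largest block for λ = -5 has size 2.
Step 3 — with total size 3, 2 blocks, and largest block 2, the block sizes (in nonincreasing order) are [2, 1].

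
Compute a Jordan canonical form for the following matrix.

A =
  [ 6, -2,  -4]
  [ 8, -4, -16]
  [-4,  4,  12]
J_1(4) ⊕ J_1(4) ⊕ J_1(6)

The characteristic polynomial is
  det(x·I − A) = x^3 - 14*x^2 + 64*x - 96 = (x - 6)*(x - 4)^2

Eigenvalues and multiplicities (the geometric multiplicity of λ is n − rank(A − λI), which equals the number of Jordan blocks for λ):
  λ = 4: algebraic multiplicity = 2, geometric multiplicity = 2
  λ = 6: algebraic multiplicity = 1, geometric multiplicity = 1

Determining the block sizes for each eigenvalue:
  λ = 4: gm = am = 2, so every block has size 1 → block sizes [1, 1]
  λ = 6: one block (gm = 1), so the single block has size am = 1 → block sizes [1]

Assembling the blocks gives a Jordan form
J =
  [4, 0, 0]
  [0, 4, 0]
  [0, 0, 6]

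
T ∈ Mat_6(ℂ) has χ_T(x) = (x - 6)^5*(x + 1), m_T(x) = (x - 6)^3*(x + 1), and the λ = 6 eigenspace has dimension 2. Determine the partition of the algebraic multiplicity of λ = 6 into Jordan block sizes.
Block sizes for λ = 6: [3, 2]

Step 1 — from the characteristic polynomial, algebraic multiplicity of λ = 6 is 5. From dim ker(T − (6)·I) = 2, there are exactly 2 Jordan blocks for λ = 6.
Step 2 — from the minimal polynomial, the factor (x − 6)^3 tells us the largest block for λ = 6 has size 3.
Step 3 — with total size 5, 2 blocks, and largest block 3, the block sizes (in nonincreasing order) are [3, 2].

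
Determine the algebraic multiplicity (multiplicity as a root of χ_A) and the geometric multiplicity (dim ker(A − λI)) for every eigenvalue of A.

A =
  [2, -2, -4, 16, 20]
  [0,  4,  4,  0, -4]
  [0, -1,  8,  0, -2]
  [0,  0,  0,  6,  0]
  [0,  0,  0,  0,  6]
λ = 2: alg = 1, geom = 1; λ = 6: alg = 4, geom = 3

Step 1 — factor the characteristic polynomial to read off the algebraic multiplicities:
  χ_A(x) = (x - 6)^4*(x - 2)

Step 2 — compute geometric multiplicities via the rank-nullity identity g(λ) = n − rank(A − λI):
  rank(A − (2)·I) = 4, so dim ker(A − (2)·I) = n − 4 = 1
  rank(A − (6)·I) = 2, so dim ker(A − (6)·I) = n − 2 = 3

Summary:
  λ = 2: algebraic multiplicity = 1, geometric multiplicity = 1
  λ = 6: algebraic multiplicity = 4, geometric multiplicity = 3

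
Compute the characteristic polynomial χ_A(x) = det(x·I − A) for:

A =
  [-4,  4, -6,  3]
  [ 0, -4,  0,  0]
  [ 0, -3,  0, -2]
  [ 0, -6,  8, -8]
x^4 + 16*x^3 + 96*x^2 + 256*x + 256

Expanding det(x·I − A) (e.g. by cofactor expansion or by noting that A is similar to its Jordan form J, which has the same characteristic polynomial as A) gives
  χ_A(x) = x^4 + 16*x^3 + 96*x^2 + 256*x + 256
which factors as (x + 4)^4. The eigenvalues (with algebraic multiplicities) are λ = -4 with multiplicity 4.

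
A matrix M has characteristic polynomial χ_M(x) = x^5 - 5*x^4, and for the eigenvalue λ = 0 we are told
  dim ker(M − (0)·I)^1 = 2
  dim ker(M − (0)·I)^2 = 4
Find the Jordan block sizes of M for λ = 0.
Block sizes for λ = 0: [2, 2]

From the dimensions of kernels of powers, the number of Jordan blocks of size at least j is d_j − d_{j−1} where d_j = dim ker(N^j) (with d_0 = 0). Computing the differences gives [2, 2].
The number of blocks of size exactly k is (#blocks of size ≥ k) − (#blocks of size ≥ k + 1), so the partition is: 2 block(s) of size 2.
In nonincreasing order the block sizes are [2, 2].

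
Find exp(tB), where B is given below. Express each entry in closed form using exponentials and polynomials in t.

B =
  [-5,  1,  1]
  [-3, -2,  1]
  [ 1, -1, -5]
e^{tB} =
  [-t^2*exp(-4*t)/2 - t*exp(-4*t) + exp(-4*t), t*exp(-4*t), -t^2*exp(-4*t)/2 + t*exp(-4*t)]
  [-t^2*exp(-4*t) - 3*t*exp(-4*t), 2*t*exp(-4*t) + exp(-4*t), -t^2*exp(-4*t) + t*exp(-4*t)]
  [t^2*exp(-4*t)/2 + t*exp(-4*t), -t*exp(-4*t), t^2*exp(-4*t)/2 - t*exp(-4*t) + exp(-4*t)]

Strategy: write B = P · J · P⁻¹ where J is a Jordan canonical form, so e^{tB} = P · e^{tJ} · P⁻¹, and e^{tJ} can be computed block-by-block.

B has Jordan form
J =
  [-4,  1,  0]
  [ 0, -4,  1]
  [ 0,  0, -4]
(up to reordering of blocks).

Per-block formulas:
  For a 3×3 Jordan block J_3(-4): exp(t · J_3(-4)) = e^(-4t)·(I + t·N + (t^2/2)·N^2), where N is the 3×3 nilpotent shift.

After assembling e^{tJ} and conjugating by P, we get:

e^{tB} =
  [-t^2*exp(-4*t)/2 - t*exp(-4*t) + exp(-4*t), t*exp(-4*t), -t^2*exp(-4*t)/2 + t*exp(-4*t)]
  [-t^2*exp(-4*t) - 3*t*exp(-4*t), 2*t*exp(-4*t) + exp(-4*t), -t^2*exp(-4*t) + t*exp(-4*t)]
  [t^2*exp(-4*t)/2 + t*exp(-4*t), -t*exp(-4*t), t^2*exp(-4*t)/2 - t*exp(-4*t) + exp(-4*t)]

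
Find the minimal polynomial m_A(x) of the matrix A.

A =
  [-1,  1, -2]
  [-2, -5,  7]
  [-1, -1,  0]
x^3 + 6*x^2 + 12*x + 8

The characteristic polynomial is χ_A(x) = (x + 2)^3, so the eigenvalues are known. The minimal polynomial is
  m_A(x) = Π_λ (x − λ)^{k_λ}
where k_λ is the size of the *largest* Jordan block for λ (equivalently, the smallest k with (A − λI)^k v = 0 for every generalised eigenvector v of λ).

  λ = -2: largest Jordan block has size 3, contributing (x + 2)^3

So m_A(x) = (x + 2)^3 = x^3 + 6*x^2 + 12*x + 8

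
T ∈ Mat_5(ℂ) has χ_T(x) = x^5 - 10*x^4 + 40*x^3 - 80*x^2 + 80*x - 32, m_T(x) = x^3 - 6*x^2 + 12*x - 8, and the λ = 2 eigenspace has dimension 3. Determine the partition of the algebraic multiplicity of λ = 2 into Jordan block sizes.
Block sizes for λ = 2: [3, 1, 1]

Step 1 — from the characteristic polynomial, algebraic multiplicity of λ = 2 is 5. From dim ker(T − (2)·I) = 3, there are exactly 3 Jordan blocks for λ = 2.
Step 2 — from the minimal polynomial, the factor (x − 2)^3 tells us the largest block for λ = 2 has size 3.
Step 3 — with total size 5, 3 blocks, and largest block 3, the block sizes (in nonincreasing order) are [3, 1, 1].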